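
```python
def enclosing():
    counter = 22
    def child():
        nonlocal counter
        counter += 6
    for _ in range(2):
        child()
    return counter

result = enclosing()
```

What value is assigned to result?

Step 1: counter = 22.
Step 2: child() is called 2 times in a loop, each adding 6 via nonlocal.
Step 3: counter = 22 + 6 * 2 = 34

The answer is 34.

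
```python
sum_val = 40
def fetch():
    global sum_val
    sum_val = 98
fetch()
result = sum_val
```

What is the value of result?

Step 1: sum_val = 40 globally.
Step 2: fetch() declares global sum_val and sets it to 98.
Step 3: After fetch(), global sum_val = 98. result = 98

The answer is 98.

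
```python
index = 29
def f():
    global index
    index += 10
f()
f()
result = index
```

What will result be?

Step 1: index = 29.
Step 2: First f(): index = 29 + 10 = 39.
Step 3: Second f(): index = 39 + 10 = 49. result = 49

The answer is 49.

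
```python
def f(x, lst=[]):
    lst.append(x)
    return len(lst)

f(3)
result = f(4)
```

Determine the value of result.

Step 1: Mutable default list persists between calls.
Step 2: First call: lst = [3], len = 1. Second call: lst = [3, 4], len = 2.
Step 3: result = 2

The answer is 2.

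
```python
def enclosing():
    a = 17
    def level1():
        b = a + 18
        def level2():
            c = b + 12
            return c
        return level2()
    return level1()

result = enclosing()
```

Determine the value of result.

Step 1: a = 17. b = a + 18 = 35.
Step 2: c = b + 12 = 35 + 12 = 47.
Step 3: result = 47

The answer is 47.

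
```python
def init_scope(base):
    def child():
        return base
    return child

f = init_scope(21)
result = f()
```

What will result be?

Step 1: init_scope(21) creates closure capturing base = 21.
Step 2: f() returns the captured base = 21.
Step 3: result = 21

The answer is 21.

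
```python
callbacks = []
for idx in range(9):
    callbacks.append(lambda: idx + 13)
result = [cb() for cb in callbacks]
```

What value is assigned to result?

Step 1: All lambdas capture idx by reference. After the loop, idx = 8.
Step 2: Each call returns 8 + 13 = 21.
Step 3: result = [21, 21, 21, 21, 21, 21, 21, 21, 21]

The answer is [21, 21, 21, 21, 21, 21, 21, 21, 21].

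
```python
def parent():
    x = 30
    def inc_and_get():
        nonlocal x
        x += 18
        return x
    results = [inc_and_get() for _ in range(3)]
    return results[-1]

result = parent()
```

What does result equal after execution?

Step 1: x = 30.
Step 2: Three calls to inc_and_get(), each adding 18.
Step 3: Last value = 30 + 18 * 3 = 84

The answer is 84.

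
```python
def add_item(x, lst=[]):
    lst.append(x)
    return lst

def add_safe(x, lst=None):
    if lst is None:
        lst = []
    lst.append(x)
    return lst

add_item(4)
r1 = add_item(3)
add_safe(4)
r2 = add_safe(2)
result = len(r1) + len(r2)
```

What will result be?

Step 1: add_item shares mutable default: after 2 calls, lst = [4, 3], len = 2.
Step 2: add_safe creates fresh list each time: r2 = [2], len = 1.
Step 3: result = 2 + 1 = 3

The answer is 3.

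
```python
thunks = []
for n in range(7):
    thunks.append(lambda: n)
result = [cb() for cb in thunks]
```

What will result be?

Step 1: All 7 lambdas share the same variable n.
Step 2: After the loop, n = 6.
Step 3: Each call returns 6. result = [6, 6, 6, 6, 6, 6, 6]

The answer is [6, 6, 6, 6, 6, 6, 6].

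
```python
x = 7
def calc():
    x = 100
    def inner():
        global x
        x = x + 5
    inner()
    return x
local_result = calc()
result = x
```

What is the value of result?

Step 1: Global x = 7. calc() creates local x = 100.
Step 2: inner() declares global x and adds 5: global x = 7 + 5 = 12.
Step 3: calc() returns its local x = 100 (unaffected by inner).
Step 4: result = global x = 12

The answer is 12.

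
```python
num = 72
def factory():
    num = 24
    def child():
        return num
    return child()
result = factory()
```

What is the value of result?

Step 1: num = 72 globally, but factory() defines num = 24 locally.
Step 2: child() looks up num. Not in local scope, so checks enclosing scope (factory) and finds num = 24.
Step 3: result = 24

The answer is 24.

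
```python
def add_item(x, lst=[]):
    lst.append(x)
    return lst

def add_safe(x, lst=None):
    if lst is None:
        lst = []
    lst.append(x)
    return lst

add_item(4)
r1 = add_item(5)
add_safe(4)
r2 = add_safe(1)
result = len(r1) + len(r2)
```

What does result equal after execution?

Step 1: add_item shares mutable default: after 2 calls, lst = [4, 5], len = 2.
Step 2: add_safe creates fresh list each time: r2 = [1], len = 1.
Step 3: result = 2 + 1 = 3

The answer is 3.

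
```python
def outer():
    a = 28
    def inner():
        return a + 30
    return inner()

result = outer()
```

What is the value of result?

Step 1: outer() defines a = 28.
Step 2: inner() reads a = 28 from enclosing scope, returns 28 + 30 = 58.
Step 3: result = 58

The answer is 58.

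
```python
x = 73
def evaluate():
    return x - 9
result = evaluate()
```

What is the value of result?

Step 1: x = 73 is defined globally.
Step 2: evaluate() looks up x from global scope = 73, then computes 73 - 9 = 64.
Step 3: result = 64

The answer is 64.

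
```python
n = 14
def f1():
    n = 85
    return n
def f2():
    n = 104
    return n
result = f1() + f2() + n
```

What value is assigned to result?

Step 1: Each function shadows global n with its own local.
Step 2: f1() returns 85, f2() returns 104.
Step 3: Global n = 14 is unchanged. result = 85 + 104 + 14 = 203

The answer is 203.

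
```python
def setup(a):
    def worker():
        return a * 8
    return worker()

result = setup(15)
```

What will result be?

Step 1: setup(15) binds parameter a = 15.
Step 2: worker() accesses a = 15 from enclosing scope.
Step 3: result = 15 * 8 = 120

The answer is 120.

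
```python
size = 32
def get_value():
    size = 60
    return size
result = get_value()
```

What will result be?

Step 1: Global size = 32.
Step 2: get_value() creates local size = 60, shadowing the global.
Step 3: Returns local size = 60. result = 60

The answer is 60.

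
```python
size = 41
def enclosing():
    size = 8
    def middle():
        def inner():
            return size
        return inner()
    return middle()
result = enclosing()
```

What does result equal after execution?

Step 1: enclosing() defines size = 8. middle() and inner() have no local size.
Step 2: inner() checks local (none), enclosing middle() (none), enclosing enclosing() and finds size = 8.
Step 3: result = 8

The answer is 8.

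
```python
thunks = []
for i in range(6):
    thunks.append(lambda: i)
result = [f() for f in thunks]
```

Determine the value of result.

Step 1: All 6 lambdas share the same variable i.
Step 2: After the loop, i = 5.
Step 3: Each call returns 5. result = [5, 5, 5, 5, 5, 5]

The answer is [5, 5, 5, 5, 5, 5].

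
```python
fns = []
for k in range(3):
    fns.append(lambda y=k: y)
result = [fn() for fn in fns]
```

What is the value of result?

Step 1: Default arg y=k captures k at each iteration.
Step 2: Each lambda has its own default: 0, 1, ..., 2.
Step 3: result = [0, 1, 2]

The answer is [0, 1, 2].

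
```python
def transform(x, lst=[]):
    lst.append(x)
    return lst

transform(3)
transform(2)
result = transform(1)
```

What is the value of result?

Step 1: Mutable default argument gotcha! The list [] is created once.
Step 2: Each call appends to the SAME list: [3], [3, 2], [3, 2, 1].
Step 3: result = [3, 2, 1]

The answer is [3, 2, 1].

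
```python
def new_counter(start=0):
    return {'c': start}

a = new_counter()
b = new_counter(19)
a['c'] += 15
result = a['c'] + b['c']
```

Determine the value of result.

Step 1: new_counter() returns a new dict each call (immutable default 0).
Step 2: a = {'c': 0}, b = {'c': 19}.
Step 3: a['c'] += 15 = 15. result = 15 + 19 = 34

The answer is 34.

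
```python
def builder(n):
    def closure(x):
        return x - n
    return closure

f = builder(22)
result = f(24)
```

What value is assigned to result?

Step 1: builder(22) creates a closure capturing n = 22.
Step 2: f(24) computes 24 - 22 = 2.
Step 3: result = 2

The answer is 2.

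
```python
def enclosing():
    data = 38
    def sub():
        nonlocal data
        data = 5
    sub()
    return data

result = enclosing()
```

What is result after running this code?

Step 1: enclosing() sets data = 38.
Step 2: sub() uses nonlocal to reassign data = 5.
Step 3: result = 5

The answer is 5.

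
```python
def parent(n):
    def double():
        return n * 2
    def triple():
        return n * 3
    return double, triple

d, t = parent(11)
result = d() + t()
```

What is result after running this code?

Step 1: Both closures capture the same n = 11.
Step 2: d() = 11 * 2 = 22, t() = 11 * 3 = 33.
Step 3: result = 22 + 33 = 55

The answer is 55.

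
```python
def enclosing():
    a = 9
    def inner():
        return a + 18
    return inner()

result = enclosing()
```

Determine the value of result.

Step 1: enclosing() defines a = 9.
Step 2: inner() reads a = 9 from enclosing scope, returns 9 + 18 = 27.
Step 3: result = 27

The answer is 27.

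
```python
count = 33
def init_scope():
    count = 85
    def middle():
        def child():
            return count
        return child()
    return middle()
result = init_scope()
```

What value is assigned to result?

Step 1: init_scope() defines count = 85. middle() and child() have no local count.
Step 2: child() checks local (none), enclosing middle() (none), enclosing init_scope() and finds count = 85.
Step 3: result = 85

The answer is 85.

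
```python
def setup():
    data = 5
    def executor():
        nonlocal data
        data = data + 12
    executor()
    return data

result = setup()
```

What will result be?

Step 1: setup() sets data = 5.
Step 2: executor() uses nonlocal to modify data in setup's scope: data = 5 + 12 = 17.
Step 3: setup() returns the modified data = 17

The answer is 17.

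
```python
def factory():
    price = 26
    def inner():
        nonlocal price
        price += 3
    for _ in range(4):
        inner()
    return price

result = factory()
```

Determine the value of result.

Step 1: price = 26.
Step 2: inner() is called 4 times in a loop, each adding 3 via nonlocal.
Step 3: price = 26 + 3 * 4 = 38

The answer is 38.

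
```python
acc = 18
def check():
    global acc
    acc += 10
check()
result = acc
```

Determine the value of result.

Step 1: acc = 18 globally.
Step 2: check() modifies global acc: acc += 10 = 28.
Step 3: result = 28

The answer is 28.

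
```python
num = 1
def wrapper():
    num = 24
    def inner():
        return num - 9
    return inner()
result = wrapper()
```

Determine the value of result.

Step 1: wrapper() shadows global num with num = 24.
Step 2: inner() finds num = 24 in enclosing scope, computes 24 - 9 = 15.
Step 3: result = 15

The answer is 15.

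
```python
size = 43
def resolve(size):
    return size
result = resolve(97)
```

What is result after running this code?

Step 1: Global size = 43.
Step 2: resolve(97) takes parameter size = 97, which shadows the global.
Step 3: result = 97

The answer is 97.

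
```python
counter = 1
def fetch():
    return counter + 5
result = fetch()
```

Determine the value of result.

Step 1: counter = 1 is defined globally.
Step 2: fetch() looks up counter from global scope = 1, then computes 1 + 5 = 6.
Step 3: result = 6

The answer is 6.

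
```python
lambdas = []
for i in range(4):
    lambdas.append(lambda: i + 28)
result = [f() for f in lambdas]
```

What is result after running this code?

Step 1: All lambdas capture i by reference. After the loop, i = 3.
Step 2: Each call returns 3 + 28 = 31.
Step 3: result = [31, 31, 31, 31]

The answer is [31, 31, 31, 31].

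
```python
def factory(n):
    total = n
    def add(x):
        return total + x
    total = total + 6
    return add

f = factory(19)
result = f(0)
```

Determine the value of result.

Step 1: factory(19) sets total = 19, then total = 19 + 6 = 25.
Step 2: Closures capture by reference, so add sees total = 25.
Step 3: f(0) returns 25 + 0 = 25

The answer is 25.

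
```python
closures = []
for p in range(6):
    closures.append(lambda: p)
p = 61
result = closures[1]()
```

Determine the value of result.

Step 1: Lambdas capture the variable p by reference, not by value.
Step 2: After the loop, p is reassigned to 61.
Step 3: closures[1]() looks up the current p = 61. result = 61

The answer is 61.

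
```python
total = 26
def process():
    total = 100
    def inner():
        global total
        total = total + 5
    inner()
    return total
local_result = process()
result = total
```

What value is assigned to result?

Step 1: Global total = 26. process() creates local total = 100.
Step 2: inner() declares global total and adds 5: global total = 26 + 5 = 31.
Step 3: process() returns its local total = 100 (unaffected by inner).
Step 4: result = global total = 31

The answer is 31.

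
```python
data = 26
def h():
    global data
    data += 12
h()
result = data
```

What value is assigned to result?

Step 1: data = 26 globally.
Step 2: h() modifies global data: data += 12 = 38.
Step 3: result = 38

The answer is 38.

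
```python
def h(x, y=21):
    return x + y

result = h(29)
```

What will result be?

Step 1: h(29) uses default y = 21.
Step 2: Returns 29 + 21 = 50.
Step 3: result = 50

The answer is 50.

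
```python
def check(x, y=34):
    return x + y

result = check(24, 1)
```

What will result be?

Step 1: check(24, 1) overrides default y with 1.
Step 2: Returns 24 + 1 = 25.
Step 3: result = 25

The answer is 25.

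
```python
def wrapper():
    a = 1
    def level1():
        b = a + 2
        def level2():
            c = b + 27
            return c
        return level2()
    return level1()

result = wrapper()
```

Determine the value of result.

Step 1: a = 1. b = a + 2 = 3.
Step 2: c = b + 27 = 3 + 27 = 30.
Step 3: result = 30

The answer is 30.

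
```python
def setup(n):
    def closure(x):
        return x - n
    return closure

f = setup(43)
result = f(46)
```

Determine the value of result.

Step 1: setup(43) creates a closure capturing n = 43.
Step 2: f(46) computes 46 - 43 = 3.
Step 3: result = 3

The answer is 3.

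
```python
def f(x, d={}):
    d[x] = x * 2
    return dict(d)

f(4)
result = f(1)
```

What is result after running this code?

Step 1: Mutable default dict is shared across calls.
Step 2: First call adds 4: 8. Second call adds 1: 2.
Step 3: result = {4: 8, 1: 2}

The answer is {4: 8, 1: 2}.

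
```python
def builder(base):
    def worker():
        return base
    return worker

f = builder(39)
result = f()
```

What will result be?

Step 1: builder(39) creates closure capturing base = 39.
Step 2: f() returns the captured base = 39.
Step 3: result = 39

The answer is 39.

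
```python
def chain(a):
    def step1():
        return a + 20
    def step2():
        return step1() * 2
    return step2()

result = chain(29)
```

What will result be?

Step 1: chain(29) captures a = 29.
Step 2: step2() calls step1() which returns 29 + 20 = 49.
Step 3: step2() returns 49 * 2 = 98

The answer is 98.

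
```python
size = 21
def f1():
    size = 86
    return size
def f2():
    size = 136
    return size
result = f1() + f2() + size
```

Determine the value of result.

Step 1: Each function shadows global size with its own local.
Step 2: f1() returns 86, f2() returns 136.
Step 3: Global size = 21 is unchanged. result = 86 + 136 + 21 = 243

The answer is 243.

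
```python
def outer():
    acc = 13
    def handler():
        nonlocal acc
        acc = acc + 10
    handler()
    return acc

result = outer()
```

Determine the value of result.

Step 1: outer() sets acc = 13.
Step 2: handler() uses nonlocal to modify acc in outer's scope: acc = 13 + 10 = 23.
Step 3: outer() returns the modified acc = 23

The answer is 23.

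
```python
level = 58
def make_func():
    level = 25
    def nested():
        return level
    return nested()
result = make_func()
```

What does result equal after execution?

Step 1: level = 58 globally, but make_func() defines level = 25 locally.
Step 2: nested() looks up level. Not in local scope, so checks enclosing scope (make_func) and finds level = 25.
Step 3: result = 25

The answer is 25.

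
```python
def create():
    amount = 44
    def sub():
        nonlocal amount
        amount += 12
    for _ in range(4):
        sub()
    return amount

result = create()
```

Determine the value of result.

Step 1: amount = 44.
Step 2: sub() is called 4 times in a loop, each adding 12 via nonlocal.
Step 3: amount = 44 + 12 * 4 = 92

The answer is 92.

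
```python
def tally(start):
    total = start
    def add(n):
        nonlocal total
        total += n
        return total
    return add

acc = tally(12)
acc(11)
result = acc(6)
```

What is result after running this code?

Step 1: tally(12) creates closure with total = 12.
Step 2: First acc(11): total = 12 + 11 = 23.
Step 3: Second acc(6): total = 23 + 6 = 29. result = 29

The answer is 29.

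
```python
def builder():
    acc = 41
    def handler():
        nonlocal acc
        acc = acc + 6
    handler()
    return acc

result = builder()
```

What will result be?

Step 1: builder() sets acc = 41.
Step 2: handler() uses nonlocal to modify acc in builder's scope: acc = 41 + 6 = 47.
Step 3: builder() returns the modified acc = 47

The answer is 47.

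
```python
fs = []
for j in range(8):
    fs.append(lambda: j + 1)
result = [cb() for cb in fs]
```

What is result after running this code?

Step 1: All lambdas capture j by reference. After the loop, j = 7.
Step 2: Each call returns 7 + 1 = 8.
Step 3: result = [8, 8, 8, 8, 8, 8, 8, 8]

The answer is [8, 8, 8, 8, 8, 8, 8, 8].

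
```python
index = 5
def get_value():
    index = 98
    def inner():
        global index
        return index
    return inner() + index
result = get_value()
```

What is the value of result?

Step 1: Global index = 5. get_value() shadows with local index = 98.
Step 2: inner() uses global keyword, so inner() returns global index = 5.
Step 3: get_value() returns 5 + 98 = 103

The answer is 103.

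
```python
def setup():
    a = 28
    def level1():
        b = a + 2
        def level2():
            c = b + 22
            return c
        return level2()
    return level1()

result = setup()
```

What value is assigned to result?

Step 1: a = 28. b = a + 2 = 30.
Step 2: c = b + 22 = 30 + 22 = 52.
Step 3: result = 52

The answer is 52.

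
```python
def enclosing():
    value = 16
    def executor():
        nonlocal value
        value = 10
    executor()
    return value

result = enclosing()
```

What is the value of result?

Step 1: enclosing() sets value = 16.
Step 2: executor() uses nonlocal to reassign value = 10.
Step 3: result = 10

The answer is 10.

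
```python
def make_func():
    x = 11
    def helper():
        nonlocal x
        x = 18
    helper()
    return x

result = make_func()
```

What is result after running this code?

Step 1: make_func() sets x = 11.
Step 2: helper() uses nonlocal to reassign x = 18.
Step 3: result = 18

The answer is 18.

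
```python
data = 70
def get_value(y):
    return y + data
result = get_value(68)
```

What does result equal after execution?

Step 1: data = 70 is defined globally.
Step 2: get_value(68) uses parameter y = 68 and looks up data from global scope = 70.
Step 3: result = 68 + 70 = 138

The answer is 138.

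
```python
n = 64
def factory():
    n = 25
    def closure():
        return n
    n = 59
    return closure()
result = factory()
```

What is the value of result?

Step 1: factory() sets n = 25, then later n = 59.
Step 2: closure() is called after n is reassigned to 59. Closures capture variables by reference, not by value.
Step 3: result = 59

The answer is 59.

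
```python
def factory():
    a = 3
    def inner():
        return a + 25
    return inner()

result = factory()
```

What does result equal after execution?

Step 1: factory() defines a = 3.
Step 2: inner() reads a = 3 from enclosing scope, returns 3 + 25 = 28.
Step 3: result = 28

The answer is 28.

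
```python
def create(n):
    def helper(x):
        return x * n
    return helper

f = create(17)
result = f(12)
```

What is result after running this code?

Step 1: create(17) creates a closure capturing n = 17.
Step 2: f(12) computes 12 * 17 = 204.
Step 3: result = 204

The answer is 204.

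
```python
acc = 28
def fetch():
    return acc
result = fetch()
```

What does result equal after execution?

Step 1: acc = 28 is defined in the global scope.
Step 2: fetch() looks up acc. No local acc exists, so Python checks the global scope via LEGB rule and finds acc = 28.
Step 3: result = 28

The answer is 28.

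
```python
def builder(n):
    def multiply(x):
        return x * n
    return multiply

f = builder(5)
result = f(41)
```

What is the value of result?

Step 1: builder(5) returns multiply closure with n = 5.
Step 2: f(41) computes 41 * 5 = 205.
Step 3: result = 205

The answer is 205.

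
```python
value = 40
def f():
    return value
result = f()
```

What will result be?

Step 1: value = 40 is defined in the global scope.
Step 2: f() looks up value. No local value exists, so Python checks the global scope via LEGB rule and finds value = 40.
Step 3: result = 40

The answer is 40.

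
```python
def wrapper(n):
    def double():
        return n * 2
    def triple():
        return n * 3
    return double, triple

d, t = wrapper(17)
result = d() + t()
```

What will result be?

Step 1: Both closures capture the same n = 17.
Step 2: d() = 17 * 2 = 34, t() = 17 * 3 = 51.
Step 3: result = 34 + 51 = 85

The answer is 85.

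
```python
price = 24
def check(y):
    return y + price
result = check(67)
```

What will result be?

Step 1: price = 24 is defined globally.
Step 2: check(67) uses parameter y = 67 and looks up price from global scope = 24.
Step 3: result = 67 + 24 = 91

The answer is 91.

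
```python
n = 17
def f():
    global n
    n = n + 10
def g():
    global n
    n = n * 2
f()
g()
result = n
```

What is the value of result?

Step 1: n = 17.
Step 2: f() adds 10: n = 17 + 10 = 27.
Step 3: g() doubles: n = 27 * 2 = 54.
Step 4: result = 54

The answer is 54.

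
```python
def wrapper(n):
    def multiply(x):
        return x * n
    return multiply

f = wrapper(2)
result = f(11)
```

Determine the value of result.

Step 1: wrapper(2) returns multiply closure with n = 2.
Step 2: f(11) computes 11 * 2 = 22.
Step 3: result = 22

The answer is 22.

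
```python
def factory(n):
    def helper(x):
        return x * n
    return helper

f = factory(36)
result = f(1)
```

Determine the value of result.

Step 1: factory(36) creates a closure capturing n = 36.
Step 2: f(1) computes 1 * 36 = 36.
Step 3: result = 36

The answer is 36.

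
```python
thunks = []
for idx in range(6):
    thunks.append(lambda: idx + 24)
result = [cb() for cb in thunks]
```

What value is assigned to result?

Step 1: All lambdas capture idx by reference. After the loop, idx = 5.
Step 2: Each call returns 5 + 24 = 29.
Step 3: result = [29, 29, 29, 29, 29, 29]

The answer is [29, 29, 29, 29, 29, 29].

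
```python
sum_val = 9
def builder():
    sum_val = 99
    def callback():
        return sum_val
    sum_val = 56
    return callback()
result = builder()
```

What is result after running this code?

Step 1: builder() sets sum_val = 99, then later sum_val = 56.
Step 2: callback() is called after sum_val is reassigned to 56. Closures capture variables by reference, not by value.
Step 3: result = 56

The answer is 56.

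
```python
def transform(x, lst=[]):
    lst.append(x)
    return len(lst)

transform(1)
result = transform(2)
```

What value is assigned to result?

Step 1: Mutable default list persists between calls.
Step 2: First call: lst = [1], len = 1. Second call: lst = [1, 2], len = 2.
Step 3: result = 2

The answer is 2.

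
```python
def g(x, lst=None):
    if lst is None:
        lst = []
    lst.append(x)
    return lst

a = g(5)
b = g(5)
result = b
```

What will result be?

Step 1: None default with guard creates a NEW list each call.
Step 2: a = [5] (fresh list). b = [5] (another fresh list).
Step 3: result = [5] (this is the fix for mutable default)

The answer is [5].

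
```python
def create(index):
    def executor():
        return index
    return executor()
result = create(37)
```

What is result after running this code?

Step 1: create(37) binds parameter index = 37.
Step 2: executor() looks up index in enclosing scope and finds the parameter index = 37.
Step 3: result = 37

The answer is 37.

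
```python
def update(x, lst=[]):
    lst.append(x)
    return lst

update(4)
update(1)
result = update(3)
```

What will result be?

Step 1: Mutable default argument gotcha! The list [] is created once.
Step 2: Each call appends to the SAME list: [4], [4, 1], [4, 1, 3].
Step 3: result = [4, 1, 3]

The answer is [4, 1, 3].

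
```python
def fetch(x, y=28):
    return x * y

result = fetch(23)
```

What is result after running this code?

Step 1: fetch(23) uses default y = 28.
Step 2: Returns 23 * 28 = 644.
Step 3: result = 644

The answer is 644.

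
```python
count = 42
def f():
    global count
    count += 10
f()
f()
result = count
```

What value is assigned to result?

Step 1: count = 42.
Step 2: First f(): count = 42 + 10 = 52.
Step 3: Second f(): count = 52 + 10 = 62. result = 62

The answer is 62.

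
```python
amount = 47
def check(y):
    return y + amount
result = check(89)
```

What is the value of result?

Step 1: amount = 47 is defined globally.
Step 2: check(89) uses parameter y = 89 and looks up amount from global scope = 47.
Step 3: result = 89 + 47 = 136

The answer is 136.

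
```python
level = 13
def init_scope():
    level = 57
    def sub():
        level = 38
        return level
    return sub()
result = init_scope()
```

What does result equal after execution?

Step 1: Three scopes define level: global (13), init_scope (57), sub (38).
Step 2: sub() has its own local level = 38, which shadows both enclosing and global.
Step 3: result = 38 (local wins in LEGB)

The answer is 38.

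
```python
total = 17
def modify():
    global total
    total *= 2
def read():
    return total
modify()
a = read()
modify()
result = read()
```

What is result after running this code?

Step 1: total = 17.
Step 2: First modify(): total = 17 * 2 = 34.
Step 3: Second modify(): total = 34 * 2 = 68.
Step 4: read() returns 68

The answer is 68.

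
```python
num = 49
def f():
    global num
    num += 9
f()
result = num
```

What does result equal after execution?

Step 1: num = 49 globally.
Step 2: f() modifies global num: num += 9 = 58.
Step 3: result = 58

The answer is 58.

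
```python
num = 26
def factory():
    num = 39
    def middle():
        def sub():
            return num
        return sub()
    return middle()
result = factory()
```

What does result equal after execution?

Step 1: factory() defines num = 39. middle() and sub() have no local num.
Step 2: sub() checks local (none), enclosing middle() (none), enclosing factory() and finds num = 39.
Step 3: result = 39

The answer is 39.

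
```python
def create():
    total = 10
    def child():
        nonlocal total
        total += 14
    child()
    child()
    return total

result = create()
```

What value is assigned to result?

Step 1: total starts at 10.
Step 2: child() is called 2 times, each adding 14.
Step 3: total = 10 + 14 * 2 = 38

The answer is 38.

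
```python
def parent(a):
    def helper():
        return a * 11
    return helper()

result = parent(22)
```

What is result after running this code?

Step 1: parent(22) binds parameter a = 22.
Step 2: helper() accesses a = 22 from enclosing scope.
Step 3: result = 22 * 11 = 242

The answer is 242.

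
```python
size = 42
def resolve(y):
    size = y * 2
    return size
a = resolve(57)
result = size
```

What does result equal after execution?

Step 1: Global size = 42.
Step 2: resolve(57) creates local size = 57 * 2 = 114.
Step 3: Global size unchanged because no global keyword. result = 42

The answer is 42.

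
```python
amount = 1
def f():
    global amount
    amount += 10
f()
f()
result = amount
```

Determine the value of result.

Step 1: amount = 1.
Step 2: First f(): amount = 1 + 10 = 11.
Step 3: Second f(): amount = 11 + 10 = 21. result = 21

The answer is 21.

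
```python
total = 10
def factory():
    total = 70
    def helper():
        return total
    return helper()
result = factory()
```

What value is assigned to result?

Step 1: total = 10 globally, but factory() defines total = 70 locally.
Step 2: helper() looks up total. Not in local scope, so checks enclosing scope (factory) and finds total = 70.
Step 3: result = 70

The answer is 70.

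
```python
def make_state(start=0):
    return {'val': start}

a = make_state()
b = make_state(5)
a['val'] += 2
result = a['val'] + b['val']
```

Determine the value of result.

Step 1: make_state() returns a new dict each call (immutable default 0).
Step 2: a = {'val': 0}, b = {'val': 5}.
Step 3: a['val'] += 2 = 2. result = 2 + 5 = 7

The answer is 7.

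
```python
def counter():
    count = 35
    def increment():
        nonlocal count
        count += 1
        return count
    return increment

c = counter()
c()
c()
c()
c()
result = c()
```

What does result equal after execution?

Step 1: counter() creates closure with count = 35.
Step 2: Each c() call increments count via nonlocal. After 5 calls: 35 + 5 = 40.
Step 3: result = 40

The answer is 40.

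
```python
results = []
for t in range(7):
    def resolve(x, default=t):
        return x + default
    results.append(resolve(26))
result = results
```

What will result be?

Step 1: Default argument default=t is evaluated at function definition time.
Step 2: Each iteration creates resolve with default = current t value.
Step 3: resolve(26) returns 26 + default. results = [26, 27, 28, 29, 30, 31, 32]

The answer is [26, 27, 28, 29, 30, 31, 32].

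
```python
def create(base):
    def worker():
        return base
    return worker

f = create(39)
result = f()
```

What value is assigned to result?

Step 1: create(39) creates closure capturing base = 39.
Step 2: f() returns the captured base = 39.
Step 3: result = 39

The answer is 39.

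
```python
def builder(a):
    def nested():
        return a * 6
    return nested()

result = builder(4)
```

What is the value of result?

Step 1: builder(4) binds parameter a = 4.
Step 2: nested() accesses a = 4 from enclosing scope.
Step 3: result = 4 * 6 = 24

The answer is 24.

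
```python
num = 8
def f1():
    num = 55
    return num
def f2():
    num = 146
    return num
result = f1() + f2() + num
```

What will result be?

Step 1: Each function shadows global num with its own local.
Step 2: f1() returns 55, f2() returns 146.
Step 3: Global num = 8 is unchanged. result = 55 + 146 + 8 = 209

The answer is 209.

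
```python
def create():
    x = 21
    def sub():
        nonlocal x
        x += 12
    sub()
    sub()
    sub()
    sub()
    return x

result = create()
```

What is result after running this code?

Step 1: x starts at 21.
Step 2: sub() is called 4 times, each adding 12.
Step 3: x = 21 + 12 * 4 = 69

The answer is 69.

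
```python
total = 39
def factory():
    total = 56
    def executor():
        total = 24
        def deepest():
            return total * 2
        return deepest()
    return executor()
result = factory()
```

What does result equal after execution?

Step 1: deepest() looks up total through LEGB: not local, finds total = 24 in enclosing executor().
Step 2: Returns 24 * 2 = 48.
Step 3: result = 48

The answer is 48.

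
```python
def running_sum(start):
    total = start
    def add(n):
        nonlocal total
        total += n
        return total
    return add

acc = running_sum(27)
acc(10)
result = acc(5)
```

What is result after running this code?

Step 1: running_sum(27) creates closure with total = 27.
Step 2: First acc(10): total = 27 + 10 = 37.
Step 3: Second acc(5): total = 37 + 5 = 42. result = 42

The answer is 42.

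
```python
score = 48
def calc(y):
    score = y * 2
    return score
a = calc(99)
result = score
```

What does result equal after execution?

Step 1: Global score = 48.
Step 2: calc(99) creates local score = 99 * 2 = 198.
Step 3: Global score unchanged because no global keyword. result = 48

The answer is 48.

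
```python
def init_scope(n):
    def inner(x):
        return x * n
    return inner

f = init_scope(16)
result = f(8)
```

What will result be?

Step 1: init_scope(16) creates a closure capturing n = 16.
Step 2: f(8) computes 8 * 16 = 128.
Step 3: result = 128

The answer is 128.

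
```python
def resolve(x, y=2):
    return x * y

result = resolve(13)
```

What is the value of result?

Step 1: resolve(13) uses default y = 2.
Step 2: Returns 13 * 2 = 26.
Step 3: result = 26

The answer is 26.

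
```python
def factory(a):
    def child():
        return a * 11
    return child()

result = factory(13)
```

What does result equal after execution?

Step 1: factory(13) binds parameter a = 13.
Step 2: child() accesses a = 13 from enclosing scope.
Step 3: result = 13 * 11 = 143

The answer is 143.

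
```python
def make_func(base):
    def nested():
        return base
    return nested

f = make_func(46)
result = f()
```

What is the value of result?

Step 1: make_func(46) creates closure capturing base = 46.
Step 2: f() returns the captured base = 46.
Step 3: result = 46

The answer is 46.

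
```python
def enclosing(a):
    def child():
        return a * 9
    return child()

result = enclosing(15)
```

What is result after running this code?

Step 1: enclosing(15) binds parameter a = 15.
Step 2: child() accesses a = 15 from enclosing scope.
Step 3: result = 15 * 9 = 135

The answer is 135.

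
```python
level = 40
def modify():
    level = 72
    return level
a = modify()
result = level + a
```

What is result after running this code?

Step 1: Global level = 40. modify() returns local level = 72.
Step 2: a = 72. Global level still = 40.
Step 3: result = 40 + 72 = 112

The answer is 112.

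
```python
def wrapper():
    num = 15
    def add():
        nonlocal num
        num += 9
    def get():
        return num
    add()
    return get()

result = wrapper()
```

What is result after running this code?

Step 1: num = 15. add() modifies it via nonlocal, get() reads it.
Step 2: add() makes num = 15 + 9 = 24.
Step 3: get() returns 24. result = 24

The answer is 24.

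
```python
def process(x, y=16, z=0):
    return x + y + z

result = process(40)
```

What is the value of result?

Step 1: process(40) uses defaults y = 16, z = 0.
Step 2: Returns 40 + 16 + 0 = 56.
Step 3: result = 56

The answer is 56.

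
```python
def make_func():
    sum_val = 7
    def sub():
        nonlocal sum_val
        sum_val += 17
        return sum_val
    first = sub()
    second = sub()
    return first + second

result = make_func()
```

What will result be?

Step 1: sum_val starts at 7.
Step 2: First call: sum_val = 7 + 17 = 24, returns 24.
Step 3: Second call: sum_val = 24 + 17 = 41, returns 41.
Step 4: result = 24 + 41 = 65

The answer is 65.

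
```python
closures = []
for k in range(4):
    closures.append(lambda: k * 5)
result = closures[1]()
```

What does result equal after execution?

Step 1: All lambdas reference the same variable k (late binding).
Step 2: After the loop, k = 3. Every lambda returns k * 5.
Step 3: closures[1]() = 3 * 5 = 15

The answer is 15.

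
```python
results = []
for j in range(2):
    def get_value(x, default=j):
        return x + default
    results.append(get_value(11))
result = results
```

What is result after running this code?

Step 1: Default argument default=j is evaluated at function definition time.
Step 2: Each iteration creates get_value with default = current j value.
Step 3: get_value(11) returns 11 + default. results = [11, 12]

The answer is [11, 12].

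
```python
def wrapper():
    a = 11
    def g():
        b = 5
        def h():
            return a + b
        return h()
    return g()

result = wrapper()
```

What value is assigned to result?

Step 1: wrapper() defines a = 11. g() defines b = 5.
Step 2: h() accesses both from enclosing scopes: a = 11, b = 5.
Step 3: result = 11 + 5 = 16

The answer is 16.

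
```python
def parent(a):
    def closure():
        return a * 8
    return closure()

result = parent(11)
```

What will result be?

Step 1: parent(11) binds parameter a = 11.
Step 2: closure() accesses a = 11 from enclosing scope.
Step 3: result = 11 * 8 = 88

The answer is 88.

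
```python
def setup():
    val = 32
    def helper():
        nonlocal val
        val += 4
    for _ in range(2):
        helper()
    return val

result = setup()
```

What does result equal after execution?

Step 1: val = 32.
Step 2: helper() is called 2 times in a loop, each adding 4 via nonlocal.
Step 3: val = 32 + 4 * 2 = 40

The answer is 40.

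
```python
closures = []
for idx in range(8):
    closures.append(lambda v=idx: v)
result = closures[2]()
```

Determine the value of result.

Step 1: Default argument v=idx captures idx's value at each iteration.
Step 2: closures[2] captured v = 2 when idx was 2.
Step 3: result = 2

The answer is 2.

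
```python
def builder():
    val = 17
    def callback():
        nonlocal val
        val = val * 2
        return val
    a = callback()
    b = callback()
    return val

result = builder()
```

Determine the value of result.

Step 1: val starts at 17.
Step 2: First callback(): val = 17 * 2 = 34.
Step 3: Second callback(): val = 34 * 2 = 68.
Step 4: result = 68

The answer is 68.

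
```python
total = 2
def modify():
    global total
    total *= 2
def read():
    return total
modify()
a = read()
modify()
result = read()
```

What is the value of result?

Step 1: total = 2.
Step 2: First modify(): total = 2 * 2 = 4.
Step 3: Second modify(): total = 4 * 2 = 8.
Step 4: read() returns 8

The answer is 8.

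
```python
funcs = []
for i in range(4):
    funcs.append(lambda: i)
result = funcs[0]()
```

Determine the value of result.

Step 1: The loop creates 4 lambdas, all referencing the same variable i.
Step 2: After the loop, i = 3 (final value).
Step 3: funcs[0]() looks up i at call time and finds 3. This is the late binding gotcha. result = 3

The answer is 3.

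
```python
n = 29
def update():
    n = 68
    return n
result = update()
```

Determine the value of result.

Step 1: Global n = 29.
Step 2: update() creates local n = 68, shadowing the global.
Step 3: Returns local n = 68. result = 68

The answer is 68.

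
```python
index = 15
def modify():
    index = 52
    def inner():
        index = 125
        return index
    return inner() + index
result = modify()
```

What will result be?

Step 1: modify() has local index = 52. inner() has local index = 125.
Step 2: inner() returns its local index = 125.
Step 3: modify() returns 125 + its own index (52) = 177

The answer is 177.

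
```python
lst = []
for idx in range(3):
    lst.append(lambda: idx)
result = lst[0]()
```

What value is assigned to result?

Step 1: The loop creates 3 lambdas, all referencing the same variable idx.
Step 2: After the loop, idx = 2 (final value).
Step 3: lst[0]() looks up idx at call time and finds 2. This is the late binding gotcha. result = 2

The answer is 2.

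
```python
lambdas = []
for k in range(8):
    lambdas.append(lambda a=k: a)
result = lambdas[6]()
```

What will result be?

Step 1: Default argument a=k captures k's value at each iteration.
Step 2: lambdas[6] captured a = 6 when k was 6.
Step 3: result = 6

The answer is 6.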